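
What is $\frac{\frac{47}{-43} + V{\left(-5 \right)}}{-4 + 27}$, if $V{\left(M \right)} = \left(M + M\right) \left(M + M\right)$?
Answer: $\frac{4253}{989} \approx 4.3003$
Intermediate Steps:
$V{\left(M \right)} = 4 M^{2}$ ($V{\left(M \right)} = 2 M 2 M = 4 M^{2}$)
$\frac{\frac{47}{-43} + V{\left(-5 \right)}}{-4 + 27} = \frac{\frac{47}{-43} + 4 \left(-5\right)^{2}}{-4 + 27} = \frac{47 \left(- \frac{1}{43}\right) + 4 \cdot 25}{23} = \frac{- \frac{47}{43} + 100}{23} = \frac{1}{23} \cdot \frac{4253}{43} = \frac{4253}{989}$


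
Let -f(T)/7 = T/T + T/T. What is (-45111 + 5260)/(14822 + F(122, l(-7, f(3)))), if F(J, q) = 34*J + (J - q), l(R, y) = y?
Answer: -39851/19106 ≈ -2.0858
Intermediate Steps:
f(T) = -14 (f(T) = -7*(T/T + T/T) = -7*(1 + 1) = -7*2 = -14)
F(J, q) = -q + 35*J
(-45111 + 5260)/(14822 + F(122, l(-7, f(3)))) = (-45111 + 5260)/(14822 + (-1*(-14) + 35*122)) = -39851/(14822 + (14 + 4270)) = -39851/(14822 + 4284) = -39851/19106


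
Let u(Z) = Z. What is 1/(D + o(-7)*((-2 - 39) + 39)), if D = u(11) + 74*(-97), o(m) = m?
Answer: -1/7153 ≈ -0.00013980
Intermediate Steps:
D = -7167 (D = 11 + 74*(-97) = 11 - 7178 = -7167)
1/(D + o(-7)*((-2 - 39) + 39)) = 1/(-7167 - 7*((-2 - 39) + 39)) = 1/(-7167 - 7*(-41 + 39)) = 1/(-7167 - 7*(-2)) = 1/(-7167 + 14) = 1/(-7153) = -1/7153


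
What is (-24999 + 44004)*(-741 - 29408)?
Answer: -572981745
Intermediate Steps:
(-24999 + 44004)*(-741 - 29408) = 19005*(-30149) = -572981745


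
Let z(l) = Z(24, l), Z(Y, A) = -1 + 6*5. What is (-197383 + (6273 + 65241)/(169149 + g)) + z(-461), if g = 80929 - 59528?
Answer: -18802866593/95275 ≈ -1.9735e+5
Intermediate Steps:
Z(Y, A) = 29 (Z(Y, A) = -1 + 30 = 29)
z(l) = 29
g = 21401
(-197383 + (6273 + 65241)/(169149 + g)) + z(-461) = (-197383 + (6273 + 65241)/(169149 + 21401)) + 29 = (-197383 + 71514/190550) + 29 = (-197383 + 71514*(1/190550)) + 29 = (-197383 + 35757/95275) + 29 = -18805629568/95275 + 29 = -18802866593/95275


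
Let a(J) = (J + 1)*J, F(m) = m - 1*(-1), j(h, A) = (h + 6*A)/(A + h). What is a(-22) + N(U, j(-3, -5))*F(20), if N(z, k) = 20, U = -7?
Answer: 882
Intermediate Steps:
j(h, A) = (h + 6*A)/(A + h)
F(m) = 1 + m (F(m) = m + 1 = 1 + m)
a(J) = J*(1 + J) (a(J) = (1 + J)*J = J*(1 + J))
a(-22) + N(U, j(-3, -5))*F(20) = -22*(1 - 22) + 20*(1 + 20) = -22*(-21) + 20*21 = 462 + 420 = 882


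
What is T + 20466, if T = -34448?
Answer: -13982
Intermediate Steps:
T + 20466 = -34448 + 20466 = -13982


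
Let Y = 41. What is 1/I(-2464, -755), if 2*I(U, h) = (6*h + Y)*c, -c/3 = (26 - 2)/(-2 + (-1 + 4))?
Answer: 1/161604 ≈ 6.1880e-6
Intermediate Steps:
c = -72 (c = -3*(26 - 2)/(-2 + (-1 + 4)) = -72/(-2 + 3) = -72/1 = -72 ≈ -72.000)
I(U, h) = -1476 - 216*h (I(U, h) = ((6*h + 41)*(-72))/2 = ((41 + 6*h)*(-72))/2 = (-2952 - 432*h)/2 = -1476 - 216*h)
1/I(-2464, -755) = 1/(-1476 - 216*(-755)) = 1/(-1476 + 163080) = 1/161604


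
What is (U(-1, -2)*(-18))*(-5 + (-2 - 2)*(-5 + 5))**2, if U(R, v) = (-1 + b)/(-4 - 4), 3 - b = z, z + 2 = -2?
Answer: 675/2 ≈ 337.50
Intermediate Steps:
z = -4 (z = -2 - 2 = -4)
b = 7 (b = 3 - 1*(-4) = 3 + 4 = 7)
U(R, v) = -3/4 (U(R, v) = (-1 + 7)/(-4 - 4) = 6/(-8) = 6*(-1/8) = -3/4)
(U(-1, -2)*(-18))*(-5 + (-2 - 2)*(-5 + 5))**2 = (-3/4*(-18))*(-5 + (-2 - 2)*(-5 + 5))**2 = 27*(-5 - 4*0)**2/2 = 27*(-5 + 0)**2/2 = (27/2)*(-5)**2 = (27/2)*25 = 675/2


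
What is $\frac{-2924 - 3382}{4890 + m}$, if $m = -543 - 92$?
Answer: $- \frac{6306}{4255} \approx -1.482$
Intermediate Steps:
$m = -635$
$\frac{-2924 - 3382}{4890 + m} = \frac{-2924 - 3382}{4890 - 635} = - \frac{6306}{4255}$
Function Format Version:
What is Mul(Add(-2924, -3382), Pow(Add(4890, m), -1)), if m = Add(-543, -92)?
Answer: Rational(-6306, 4255) ≈ -1.4820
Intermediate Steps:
m = -635
Mul(Add(-2924, -3382), Pow(Add(4890, m), -1)) = Mul(Add(-2924, -3382), Pow(Add(4890, -635), -1)) = Mul(-6306, Pow(4255, -1)) = Mul(-6306, Rational(1, 4255)) = Rational(-6306, 4255)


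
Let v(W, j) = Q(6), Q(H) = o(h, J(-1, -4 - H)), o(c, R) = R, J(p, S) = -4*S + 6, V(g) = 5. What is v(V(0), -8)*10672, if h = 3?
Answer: 490912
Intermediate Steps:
J(p, S) = 6 - 4*S
Q(H) = 22 + 4*H (Q(H) = 6 - 4*(-4 - H) = 6 + (16 + 4*H) = 22 + 4*H)
v(W, j) = 46 (v(W, j) = 22 + 4*6 = 22 + 24 = 46)
v(V(0), -8)*10672 = 46*10672 = 490912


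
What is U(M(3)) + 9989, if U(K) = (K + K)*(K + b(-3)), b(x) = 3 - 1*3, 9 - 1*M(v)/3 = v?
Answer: 10637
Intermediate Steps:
M(v) = 27 - 3*v
b(x) = 0 (b(x) = 3 - 3 = 0)
U(K) = 2*K² (U(K) = (K + K)*(K + 0) = (2*K)*K = 2*K²)
U(M(3)) + 9989 = 2*(27 - 3*3)² + 9989 = 2*(27 - 9)² + 9989 = 2*18² + 9989 = 2*324 + 9989 = 648 + 9989 = 10637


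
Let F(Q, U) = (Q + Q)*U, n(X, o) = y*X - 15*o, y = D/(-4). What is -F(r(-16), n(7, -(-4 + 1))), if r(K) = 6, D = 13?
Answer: 813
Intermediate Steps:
y = -13/4 (y = 13/(-4) = 13*(-¼) = -13/4 ≈ -3.2500)
n(X, o) = -15*o - 13*X/4 (n(X, o) = -13*X/4 - 15*o = -15*o - 13*X/4)
F(Q, U) = 2*Q*U (F(Q, U) = (2*Q)*U = 2*Q*U)
-F(r(-16), n(7, -(-4 + 1))) = -2*6*(-(-15)*(-4 + 1) - 13/4*7) = -2*6*(-(-15)*(-3) - 91/4) = -2*6*(-15*3 - 91/4) = -2*6*(-45 - 91/4) = -2*6*(-271)/4 = -1*(-813) = 813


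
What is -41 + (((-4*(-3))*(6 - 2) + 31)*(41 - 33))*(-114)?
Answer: -72089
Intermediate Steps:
-41 + (((-4*(-3))*(6 - 2) + 31)*(41 - 33))*(-114) = -41 + ((12*4 + 31)*8)*(-114) = -41 + ((48 + 31)*8)*(-114) = -41 + (79*8)*(-114) = -41 + 632*(-114) = -41 - 72048 = -72089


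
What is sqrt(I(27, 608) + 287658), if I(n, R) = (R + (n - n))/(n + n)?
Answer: sqrt(23301210)/9 ≈ 536.35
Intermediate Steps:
I(n, R) = R/(2*n) (I(n, R) = (R + 0)/((2*n)) = R*(1/(2*n)) = R/(2*n))
sqrt(I(27, 608) + 287658) = sqrt((1/2)*608/27 + 287658) = sqrt((1/2)*608*(1/27) + 287658) = sqrt(304/27 + 287658) = sqrt(7767070/27) = sqrt(23301210)/9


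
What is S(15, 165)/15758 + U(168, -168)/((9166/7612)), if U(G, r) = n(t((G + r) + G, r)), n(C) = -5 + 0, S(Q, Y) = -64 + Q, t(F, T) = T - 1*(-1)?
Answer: -300099307/72218914 ≈ -4.1554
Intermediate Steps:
t(F, T) = 1 + T (t(F, T) = T + 1 = 1 + T)
n(C) = -5
U(G, r) = -5
S(15, 165)/15758 + U(168, -168)/((9166/7612)) = (-64 + 15)/15758 - 5/(9166/7612) = -49*1/15758 - 5/(9166*(1/7612)) = -49/15758 - 5/4583/3806 = -49/15758 - 5*3806/4583 = -49/15758 - 19030/4583 = -300099307/72218914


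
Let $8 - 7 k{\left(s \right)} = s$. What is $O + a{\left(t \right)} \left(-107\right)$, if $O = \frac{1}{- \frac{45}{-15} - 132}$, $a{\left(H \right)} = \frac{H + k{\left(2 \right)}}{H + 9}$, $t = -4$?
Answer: $\frac{303631}{4515} \approx 67.249$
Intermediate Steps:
$k{\left(s \right)} = \frac{8}{7} - \frac{s}{7}$
$a{\left(H \right)} = \frac{\frac{6}{7} + H}{9 + H}$ ($a{\left(H \right)} = \frac{H + \left(\frac{8}{7} - \frac{2}{7}\right)}{H + 9} = \frac{H + \left(\frac{8}{7} - \frac{2}{7}\right)}{9 + H} = \frac{H + \frac{6}{7}}{9 + H} = \frac{\frac{6}{7} + H}{9 + H}$)
$O = - \frac{1}{129}$ ($O = \frac{1}{\left(-45\right) \left(- \frac{1}{15}\right) - 132} = \frac{1}{3 - 132} = \frac{1}{-129} = - \frac{1}{129} \approx -0.0077519$)
$O + a{\left(t \right)} \left(-107\right) = - \frac{1}{129} + \frac{\frac{6}{7} - 4}{9 - 4} \left(-107\right) = - \frac{1}{129} + \frac{1}{5} \left(- \frac{22}{7}\right) \left(-107\right) = - \frac{1}{129} - - \frac{2354}{35} = - \frac{1}{129} + \frac{2354}{35} = \frac{303631}{4515}$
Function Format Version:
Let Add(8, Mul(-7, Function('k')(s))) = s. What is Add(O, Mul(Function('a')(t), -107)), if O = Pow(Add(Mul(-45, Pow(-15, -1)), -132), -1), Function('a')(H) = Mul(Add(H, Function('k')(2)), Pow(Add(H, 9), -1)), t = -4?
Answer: Rational(303631, 4515) ≈ 67.249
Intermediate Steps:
Function('k')(s) = Add(Rational(8, 7), Mul(Rational(-1, 7), s))
Function('a')(H) = Mul(Pow(Add(9, H), -1), Add(Rational(6, 7), H)) (Function('a')(H) = Mul(Add(H, Add(Rational(8, 7), Mul(Rational(-1, 7), 2))), Pow(Add(H, 9), -1)) = Mul(Add(H, Add(Rational(8, 7), Rational(-2, 7))), Pow(Add(9, H), -1)) = Mul(Add(H, Rational(6, 7)), Pow(Add(9, H), -1)) = Mul(Add(Rational(6, 7), H), Pow(Add(9, H), -1)) = Mul(Pow(Add(9, H), -1), Add(Rational(6, 7), H)))
O = Rational(-1, 129) (O = Pow(Add(Mul(-45, Rational(-1, 15)), -132), -1) = Pow(Add(3, -132), -1) = Pow(-129, -1) = Rational(-1, 129) ≈ -0.0077519)
Add(O, Mul(Function('a')(t), -107)) = Add(Rational(-1, 129), Mul(Mul(Pow(Add(9, -4), -1), Add(Rational(6, 7), -4)), -107)) = Add(Rational(-1, 129), Mul(Mul(Pow(5, -1), Rational(-22, 7)), -107)) = Add(Rational(-1, 129), Mul(Mul(Rational(1, 5), Rational(-22, 7)), -107)) = Add(Rational(-1, 129), Mul(Rational(-22, 35), -107)) = Add(Rational(-1, 129), Rational(2354, 35)) = Rational(303631, 4515)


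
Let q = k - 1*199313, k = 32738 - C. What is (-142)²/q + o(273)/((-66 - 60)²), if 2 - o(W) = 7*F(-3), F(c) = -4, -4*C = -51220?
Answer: -13114261/118659870 ≈ -0.11052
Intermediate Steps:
C = 12805 (C = -¼*(-51220) = 12805)
k = 19933 (k = 32738 - 1*12805 = 32738 - 12805 = 19933)
q = -179380 (q = 19933 - 1*199313 = 19933 - 199313 = -179380)
o(W) = 30 (o(W) = 2 - 7*(-4) = 2 - 1*(-28) = 2 + 28 = 30)
(-142)²/q + o(273)/((-66 - 60)²) = (-142)²/(-179380) + 30/((-66 - 60)²) = 20164*(-1/179380) + 30/((-126)²) = -5041/44845 + 30/15876 = -5041/44845 + 30*(1/15876) = -5041/44845 + 5/2646 = -13114261/118659870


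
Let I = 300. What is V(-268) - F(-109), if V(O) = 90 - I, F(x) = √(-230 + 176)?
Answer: -210 - 3*I*√6 ≈ -210.0 - 7.3485*I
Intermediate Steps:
F(x) = 3*I*√6 (F(x) = √(-54) = 3*I*√6)
V(O) = -210 (V(O) = 90 - 1*300 = 90 - 300 = -210)
V(-268) - F(-109) = -210 - 3*I*√6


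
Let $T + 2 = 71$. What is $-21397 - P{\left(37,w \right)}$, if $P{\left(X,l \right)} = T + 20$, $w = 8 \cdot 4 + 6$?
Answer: $-21486$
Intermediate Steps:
$w = 38$ ($w = 32 + 6 = 38$)
$T = 69$ ($T = -2 + 71 = 69$)
$P{\left(X,l \right)} = 89$ ($P{\left(X,l \right)} = 69 + 20 = 89$)
$-21397 - P{\left(37,w \right)} = -21397 - 89 = -21486$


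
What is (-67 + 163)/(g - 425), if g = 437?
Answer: 8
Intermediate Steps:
(-67 + 163)/(g - 425) = (-67 + 163)/(437 - 425) = 96/12 = 96*(1/12) = 8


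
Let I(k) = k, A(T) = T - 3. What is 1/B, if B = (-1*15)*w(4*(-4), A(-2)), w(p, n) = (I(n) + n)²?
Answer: -1/1500 ≈ -0.00066667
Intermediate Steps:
A(T) = -3 + T
w(p, n) = 4*n² (w(p, n) = (n + n)² = (2*n)² = 4*n²)
B = -1500 (B = (-1*15)*(4*(-3 - 2)²) = -60*(-5)² = -60*25 = -15*100 = -1500)
1/B = 1/(-1500) = -1/1500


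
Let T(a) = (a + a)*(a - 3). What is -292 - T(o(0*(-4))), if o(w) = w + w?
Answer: -292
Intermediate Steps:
o(w) = 2*w
T(a) = 2*a*(-3 + a) (T(a) = (2*a)*(-3 + a) = 2*a*(-3 + a))
-292 - T(o(0*(-4))) = -292 - 2*2*(0*(-4))*(-3 + 2*(0*(-4))) = -292 - 2*2*0*(-3 + 2*0) = -292 - 2*0*(-3 + 0) = -292 - 2*0*(-3) = -292 - 1*0 = -292 + 0 = -292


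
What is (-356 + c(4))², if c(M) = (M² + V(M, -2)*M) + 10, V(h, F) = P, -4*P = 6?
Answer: 112896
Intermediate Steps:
P = -3/2 (P = -¼*6 = -3/2 ≈ -1.5000)
V(h, F) = -3/2
c(M) = 10 + M² - 3*M/2 (c(M) = (M² - 3*M/2) + 10 = 10 + M² - 3*M/2)
(-356 + c(4))² = (-356 + (10 + 4² - 3/2*4))² = (-356 + (10 + 16 - 6))² = (-356 + 20)² = (-336)² = 112896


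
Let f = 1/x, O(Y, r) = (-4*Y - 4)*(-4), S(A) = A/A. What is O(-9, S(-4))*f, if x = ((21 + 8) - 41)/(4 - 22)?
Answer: -192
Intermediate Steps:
x = 2/3 (x = (29 - 41)/(-18) = -12*(-1/18) = 2/3 ≈ 0.66667)
S(A) = 1
O(Y, r) = 16 + 16*Y (O(Y, r) = (-4 - 4*Y)*(-4) = 16 + 16*Y)
f = 3/2 (f = 1/(2/3) = 3/2 ≈ 1.5000)
O(-9, S(-4))*f = (16 + 16*(-9))*(3/2) = (16 - 144)*(3/2) = -128*3/2 = -192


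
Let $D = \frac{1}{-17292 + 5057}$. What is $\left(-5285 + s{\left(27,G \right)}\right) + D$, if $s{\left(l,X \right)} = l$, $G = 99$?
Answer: $- \frac{64331631}{12235} \approx -5258.0$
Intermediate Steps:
$D = - \frac{1}{12235}$ ($D = \frac{1}{-12235} = - \frac{1}{12235} \approx -8.1733 \cdot 10^{-5}$)
$\left(-5285 + s{\left(27,G \right)}\right) + D = \left(-5285 + 27\right) - \frac{1}{12235} = -5258 - \frac{1}{12235} = - \frac{64331631}{12235}$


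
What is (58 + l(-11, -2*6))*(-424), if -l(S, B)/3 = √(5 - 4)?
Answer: -23320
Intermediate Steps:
l(S, B) = -3 (l(S, B) = -3*√(5 - 4) = -3*√1 = -3*1 = -3)
(58 + l(-11, -2*6))*(-424) = (58 - 3)*(-424) = 55*(-424) = -23320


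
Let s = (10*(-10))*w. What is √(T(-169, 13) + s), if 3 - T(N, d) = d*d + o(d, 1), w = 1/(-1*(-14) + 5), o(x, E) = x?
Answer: 3*I*√7391/19 ≈ 13.574*I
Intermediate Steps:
w = 1/19 (w = 1/(14 + 5) = 1/19 ≈ 0.052632)
T(N, d) = 3 - d - d² (T(N, d) = 3 - (d*d + d) = 3 - (d² + d) = 3 - (d + d²) = 3 + (-d - d²) = 3 - d - d²)
s = -100/19 (s = (10*(-10))*(1/19) = -100*1/19 = -100/19 ≈ -5.2632)
√(T(-169, 13) + s) = √((3 - 1*13 - 1*13²) - 100/19) = √((3 - 13 - 1*169) - 100/19) = √((3 - 13 - 169) - 100/19) = √(-179 - 100/19) = √(-3501/19) = 3*I*√7391/19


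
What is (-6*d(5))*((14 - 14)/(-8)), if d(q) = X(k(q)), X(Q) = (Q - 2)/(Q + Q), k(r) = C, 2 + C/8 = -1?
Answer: 0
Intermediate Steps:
C = -24 (C = -16 + 8*(-1) = -16 - 8 = -24)
k(r) = -24
X(Q) = (-2 + Q)/(2*Q) (X(Q) = (-2 + Q)/((2*Q)) = (-2 + Q)*(1/(2*Q)) = (-2 + Q)/(2*Q))
d(q) = 13/24 (d(q) = (1/2)*(-2 - 24)/(-24) = (1/2)*(-1/24)*(-26) = 13/24)
(-6*d(5))*((14 - 14)/(-8)) = (-6*13/24)*((14 - 14)/(-8)) = -0*(-1)/8 = -13/4*0 = 0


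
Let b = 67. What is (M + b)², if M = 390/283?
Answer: 374461201/80089 ≈ 4675.6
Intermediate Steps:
M = 390/283 (M = 390*(1/283) = 390/283 ≈ 1.3781)
(M + b)² = (390/283 + 67)² = (19351/283)² = 374461201/80089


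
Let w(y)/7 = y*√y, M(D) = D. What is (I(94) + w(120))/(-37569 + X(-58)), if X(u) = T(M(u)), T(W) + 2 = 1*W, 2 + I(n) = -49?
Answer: 17/12543 - 560*√30/12543 ≈ -0.24318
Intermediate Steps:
I(n) = -51 (I(n) = -2 - 49 = -51)
T(W) = -2 + W (T(W) = -2 + 1*W = -2 + W)
X(u) = -2 + u
w(y) = 7*y^(3/2) (w(y) = 7*(y*√y) = 7*y^(3/2))
(I(94) + w(120))/(-37569 + X(-58)) = (-51 + 7*120^(3/2))/(-37569 + (-2 - 58)) = (-51 + 7*(240*√30))/(-37569 - 60) = (-51 + 1680*√30)/(-37629) = (-51 + 1680*√30)*(-1/37629) = 17/12543 - 560*√30/12543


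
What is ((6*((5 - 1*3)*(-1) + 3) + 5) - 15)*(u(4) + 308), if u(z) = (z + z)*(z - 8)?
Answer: -1104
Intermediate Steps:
u(z) = 2*z*(-8 + z) (u(z) = (2*z)*(-8 + z) = 2*z*(-8 + z))
((6*((5 - 1*3)*(-1) + 3) + 5) - 15)*(u(4) + 308) = ((6*((5 - 1*3)*(-1) + 3) + 5) - 15)*(2*4*(-8 + 4) + 308) = ((6*((5 - 3)*(-1) + 3) + 5) - 15)*(2*4*(-4) + 308) = ((6*(2*(-1) + 3) + 5) - 15)*(-32 + 308) = ((6*(-2 + 3) + 5) - 15)*276 = ((6*1 + 5) - 15)*276 = ((6 + 5) - 15)*276 = (11 - 15)*276 = -4*276 = -1104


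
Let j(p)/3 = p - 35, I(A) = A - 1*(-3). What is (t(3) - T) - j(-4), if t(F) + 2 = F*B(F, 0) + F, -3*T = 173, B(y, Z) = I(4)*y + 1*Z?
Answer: 716/3 ≈ 238.67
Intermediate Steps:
I(A) = 3 + A (I(A) = A + 3 = 3 + A)
B(y, Z) = Z + 7*y (B(y, Z) = (3 + 4)*y + 1*Z = 7*y + Z = Z + 7*y)
T = -173/3 (T = -1/3*173 = -173/3 ≈ -57.667)
j(p) = -105 + 3*p (j(p) = 3*(p - 35) = 3*(-35 + p) = -105 + 3*p)
t(F) = -2 + F + 7*F**2 (t(F) = -2 + (F*(0 + 7*F) + F) = -2 + (F*(7*F) + F) = -2 + (7*F**2 + F) = -2 + (F + 7*F**2) = -2 + F + 7*F**2)
(t(3) - T) - j(-4) = ((-2 + 3 + 7*3**2) - 1*(-173/3)) - (-105 + 3*(-4)) = ((-2 + 3 + 7*9) + 173/3) - (-105 - 12) = ((-2 + 3 + 63) + 173/3) - 1*(-117) = (64 + 173/3) + 117 = 365/3 + 117 = 716/3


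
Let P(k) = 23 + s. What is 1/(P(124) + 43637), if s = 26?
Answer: 1/43686 ≈ 2.2891e-5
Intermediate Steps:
P(k) = 49 (P(k) = 23 + 26 = 49)
1/(P(124) + 43637) = 1/(49 + 43637) = 1/43686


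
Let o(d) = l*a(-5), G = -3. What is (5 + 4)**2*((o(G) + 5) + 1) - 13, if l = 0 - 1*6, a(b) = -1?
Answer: 959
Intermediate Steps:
l = -6 (l = 0 - 6 = -6)
o(d) = 6 (o(d) = -6*(-1) = 6)
(5 + 4)**2*((o(G) + 5) + 1) - 13 = (5 + 4)**2*((6 + 5) + 1) - 13 = 9**2*(11 + 1) - 13 = 81*12 - 13 = 972 - 13 = 959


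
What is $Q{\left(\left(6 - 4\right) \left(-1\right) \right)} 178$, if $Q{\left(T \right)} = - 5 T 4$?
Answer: $7120$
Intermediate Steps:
$Q{\left(T \right)} = - 20 T$ ($Q{\left(T \right)} = - 5 \cdot 4 T = - 20 T$)
$Q{\left(\left(6 - 4\right) \left(-1\right) \right)} 178 = - 20 \left(6 - 4\right) \left(-1\right) 178 = - 20 \cdot 2 \left(-1\right) 178 = \left(-20\right) \left(-2\right) 178 = 40 \cdot 178 = 7120$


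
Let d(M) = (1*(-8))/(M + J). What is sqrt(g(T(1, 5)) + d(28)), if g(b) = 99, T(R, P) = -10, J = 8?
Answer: sqrt(889)/3 ≈ 9.9387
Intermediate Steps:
d(M) = -8/(8 + M) (d(M) = (1*(-8))/(M + 8) = -8/(8 + M))
sqrt(g(T(1, 5)) + d(28)) = sqrt(99 - 8/(8 + 28)) = sqrt(99 - 8/36) = sqrt(99 - 8*1/36) = sqrt(99 - 2/9) = sqrt(889/9) = sqrt(889)/3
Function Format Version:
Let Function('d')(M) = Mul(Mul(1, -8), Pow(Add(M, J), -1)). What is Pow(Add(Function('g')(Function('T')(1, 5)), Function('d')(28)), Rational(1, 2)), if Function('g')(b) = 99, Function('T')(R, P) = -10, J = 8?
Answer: Mul(Rational(1, 3), Pow(889, Rational(1, 2))) ≈ 9.9387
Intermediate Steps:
Function('d')(M) = Mul(-8, Pow(Add(8, M), -1)) (Function('d')(M) = Mul(Mul(1, -8), Pow(Add(M, 8), -1)) = Mul(-8, Pow(Add(8, M), -1)))
Pow(Add(Function('g')(Function('T')(1, 5)), Function('d')(28)), Rational(1, 2)) = Pow(Add(99, Mul(-8, Pow(Add(8, 28), -1))), Rational(1, 2)) = Pow(Add(99, Mul(-8, Pow(36, -1))), Rational(1, 2)) = Pow(Add(99, Mul(-8, Rational(1, 36))), Rational(1, 2)) = Pow(Add(99, Rational(-2, 9)), Rational(1, 2)) = Pow(Rational(889, 9), Rational(1, 2)) = Mul(Rational(1, 3), Pow(889, Rational(1, 2)))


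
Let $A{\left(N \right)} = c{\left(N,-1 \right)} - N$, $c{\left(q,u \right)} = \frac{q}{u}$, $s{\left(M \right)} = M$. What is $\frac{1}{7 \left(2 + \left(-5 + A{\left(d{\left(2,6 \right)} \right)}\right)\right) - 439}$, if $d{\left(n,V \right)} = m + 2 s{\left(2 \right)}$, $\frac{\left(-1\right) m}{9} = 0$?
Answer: $- \frac{1}{516} \approx -0.001938$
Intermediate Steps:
$m = 0$ ($m = \left(-9\right) 0 = 0$)
$d{\left(n,V \right)} = 4$ ($d{\left(n,V \right)} = 0 + 2 \cdot 2 = 0 + 4 = 4$)
$A{\left(N \right)} = - 2 N$ ($A{\left(N \right)} = \frac{N}{-1} - N = N \left(-1\right) - N = - N - N = - 2 N$)
$\frac{1}{7 \left(2 + \left(-5 + A{\left(d{\left(2,6 \right)} \right)}\right)\right) - 439} = \frac{1}{7 \left(2 - 13\right) - 439} = \frac{1}{7 \left(-11\right) - 439} = \frac{1}{-77 - 439} = \frac{1}{-516} = - \frac{1}{516}$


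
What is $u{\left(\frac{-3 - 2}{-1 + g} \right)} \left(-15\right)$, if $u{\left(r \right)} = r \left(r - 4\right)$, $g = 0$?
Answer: $-75$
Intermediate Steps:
$u{\left(r \right)} = r \left(-4 + r\right)$
$u{\left(\frac{-3 - 2}{-1 + g} \right)} \left(-15\right) = \frac{-3 - 2}{-1 + 0} \left(-4 + \frac{-3 - 2}{-1 + 0}\right) \left(-15\right) = - \frac{5}{-1} \left(-4 - \frac{5}{-1}\right) \left(-15\right) = \left(-5\right) \left(-1\right) \left(-4 - -5\right) \left(-15\right) = 5 \left(-4 + 5\right) \left(-15\right) = 5 \cdot 1 \left(-15\right) = 5 \left(-15\right) = -75$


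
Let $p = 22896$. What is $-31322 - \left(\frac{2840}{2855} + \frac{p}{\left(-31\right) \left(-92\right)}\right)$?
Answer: $- \frac{12755579994}{407123} \approx -31331.0$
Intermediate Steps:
$-31322 - \left(\frac{2840}{2855} + \frac{p}{\left(-31\right) \left(-92\right)}\right) = -31322 - \left(\frac{2840}{2855} + \frac{22896}{\left(-31\right) \left(-92\right)}\right) = -31322 - \left(2840 \cdot \frac{1}{2855} + \frac{22896}{2852}\right) = -31322 - \left(\frac{568}{571} + 22896 \cdot \frac{1}{2852}\right) = -31322 - \left(\frac{568}{571} + \frac{5724}{713}\right) = -31322 - \frac{3673388}{407123} = - \frac{12755579994}{407123}$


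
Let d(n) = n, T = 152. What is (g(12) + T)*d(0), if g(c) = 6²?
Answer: 0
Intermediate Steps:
g(c) = 36
(g(12) + T)*d(0) = (36 + 152)*0 = 188*0 = 0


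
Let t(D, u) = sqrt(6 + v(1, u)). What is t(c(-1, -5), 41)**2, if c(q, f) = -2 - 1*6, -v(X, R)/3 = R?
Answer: -117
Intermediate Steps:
v(X, R) = -3*R
c(q, f) = -8 (c(q, f) = -2 - 6 = -8)
t(D, u) = sqrt(6 - 3*u)
t(c(-1, -5), 41)**2 = (sqrt(6 - 3*41))**2 = (sqrt(6 - 123))**2 = (sqrt(-117))**2 = (3*I*sqrt(13))**2 = -117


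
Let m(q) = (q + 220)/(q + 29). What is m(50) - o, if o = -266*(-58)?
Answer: -1218542/79 ≈ -15425.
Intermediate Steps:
m(q) = (220 + q)/(29 + q)
o = 15428
m(50) - o = (220 + 50)/(29 + 50) - 1*15428 = 270/79 - 15428 = -1218542/79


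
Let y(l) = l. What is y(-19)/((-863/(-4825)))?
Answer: -91675/863 ≈ -106.23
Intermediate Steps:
y(-19)/((-863/(-4825))) = -19/((-863/(-4825))) = -19/((-863*(-1/4825))) = -19/863/4825 = -19*4825/863 = -91675/863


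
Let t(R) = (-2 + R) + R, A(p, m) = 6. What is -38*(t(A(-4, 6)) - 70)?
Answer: 2280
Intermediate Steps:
t(R) = -2 + 2*R
-38*(t(A(-4, 6)) - 70) = -38*((-2 + 2*6) - 70) = -38*((-2 + 12) - 70) = -38*(10 - 70) = -38*(-60) = 2280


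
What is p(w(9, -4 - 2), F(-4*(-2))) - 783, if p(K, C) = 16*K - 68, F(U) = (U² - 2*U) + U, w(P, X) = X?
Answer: -947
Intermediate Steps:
F(U) = U² - U
p(K, C) = -68 + 16*K
p(w(9, -4 - 2), F(-4*(-2))) - 783 = (-68 + 16*(-4 - 2)) - 783 = (-68 + 16*(-6)) - 783 = (-68 - 96) - 783 = -164 - 783 = -947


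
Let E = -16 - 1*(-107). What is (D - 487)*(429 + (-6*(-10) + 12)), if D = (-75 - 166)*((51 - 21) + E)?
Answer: -14853648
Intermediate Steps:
E = 91 (E = -16 + 107 = 91)
D = -29161 (D = (-75 - 166)*((51 - 21) + 91) = -241*(30 + 91) = -241*121 = -29161)
(D - 487)*(429 + (-6*(-10) + 12)) = (-29161 - 487)*(429 + (-6*(-10) + 12)) = -29648*(429 + (60 + 12)) = -29648*(429 + 72) = -29648*501 = -14853648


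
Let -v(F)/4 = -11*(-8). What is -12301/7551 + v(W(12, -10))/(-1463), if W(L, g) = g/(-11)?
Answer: -1394401/1004283 ≈ -1.3885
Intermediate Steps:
W(L, g) = -g/11 (W(L, g) = g*(-1/11) = -g/11)
v(F) = -352 (v(F) = -(-44)*(-8) = -4*88 = -352)
-12301/7551 + v(W(12, -10))/(-1463) = -12301/7551 - 352/(-1463) = -12301*1/7551 - 352*(-1/1463) = -12301/7551 + 32/133 = -1394401/1004283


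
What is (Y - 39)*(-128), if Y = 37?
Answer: 256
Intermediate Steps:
(Y - 39)*(-128) = (37 - 39)*(-128) = -2*(-128) = 256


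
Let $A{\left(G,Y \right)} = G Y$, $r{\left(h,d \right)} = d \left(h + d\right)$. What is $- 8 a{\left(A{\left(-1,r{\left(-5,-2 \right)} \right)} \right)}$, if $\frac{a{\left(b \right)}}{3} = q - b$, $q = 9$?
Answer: $-552$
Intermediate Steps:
$r{\left(h,d \right)} = d \left(d + h\right)$
$a{\left(b \right)} = 27 - 3 b$ ($a{\left(b \right)} = 3 \left(9 - b\right) = 27 - 3 b$)
$- 8 a{\left(A{\left(-1,r{\left(-5,-2 \right)} \right)} \right)} = - 8 \left(27 - 3 \left(- \left(-2\right) \left(-2 - 5\right)\right)\right) = - 8 \left(27 - 3 \left(- \left(-2\right) \left(-7\right)\right)\right) = - 8 \left(27 - 3 \left(\left(-1\right) 14\right)\right) = - 8 \left(27 - -42\right) = - 8 \left(27 + 42\right) = \left(-8\right) 69 = -552$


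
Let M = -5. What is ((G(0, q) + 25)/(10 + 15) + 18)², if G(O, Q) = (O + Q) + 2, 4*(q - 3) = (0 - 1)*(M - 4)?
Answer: 3721041/10000 ≈ 372.10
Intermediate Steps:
q = 21/4 (q = 3 + ((0 - 1)*(-5 - 4))/4 = 3 + (-1*(-9))/4 = 3 + (¼)*9 = 3 + 9/4 = 21/4 ≈ 5.2500)
G(O, Q) = 2 + O + Q
((G(0, q) + 25)/(10 + 15) + 18)² = (((2 + 0 + 21/4) + 25)/(10 + 15) + 18)² = ((29/4 + 25)/25 + 18)² = ((129/4)*(1/25) + 18)² = (129/100 + 18)² = (1929/100)² = 3721041/10000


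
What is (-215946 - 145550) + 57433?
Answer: -304063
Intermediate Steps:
(-215946 - 145550) + 57433 = -361496 + 57433 = -304063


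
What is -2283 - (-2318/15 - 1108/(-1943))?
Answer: -62050781/29145 ≈ -2129.0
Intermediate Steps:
-2283 - (-2318/15 - 1108/(-1943)) = -2283 - (-2318*1/15 - 1108*(-1/1943)) = -2283 - (-2318/15 + 1108/1943) = -2283 - 1*(-4487254/29145) = -2283 + 4487254/29145 = -62050781/29145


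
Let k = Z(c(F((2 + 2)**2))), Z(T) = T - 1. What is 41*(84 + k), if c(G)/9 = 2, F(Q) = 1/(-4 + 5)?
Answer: 4141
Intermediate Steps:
F(Q) = 1 (F(Q) = 1/1 = 1)
c(G) = 18 (c(G) = 9*2 = 18)
Z(T) = -1 + T
k = 17 (k = -1 + 18 = 17)
41*(84 + k) = 41*(84 + 17) = 41*101 = 4141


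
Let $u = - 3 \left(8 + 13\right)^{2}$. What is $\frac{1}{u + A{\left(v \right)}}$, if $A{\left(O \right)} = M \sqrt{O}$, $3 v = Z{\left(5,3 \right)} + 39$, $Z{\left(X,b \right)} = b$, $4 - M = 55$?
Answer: $- \frac{21}{27205} + \frac{17 \sqrt{14}}{571305} \approx -0.00066058$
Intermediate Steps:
$M = -51$ ($M = 4 - 55 = -51$)
$u = -1323$ ($u = - 3 \cdot 21^{2} = \left(-3\right) 441 = -1323$)
$v = 14$ ($v = \frac{3 + 39}{3} = \frac{1}{3} \cdot 42 = 14$)
$A{\left(O \right)} = - 51 \sqrt{O}$
$\frac{1}{u + A{\left(v \right)}} = \frac{1}{-1323 - 51 \sqrt{14}}$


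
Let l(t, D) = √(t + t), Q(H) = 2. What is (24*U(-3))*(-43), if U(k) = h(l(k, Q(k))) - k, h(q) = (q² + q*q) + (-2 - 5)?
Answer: 16512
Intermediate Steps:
l(t, D) = √2*√t (l(t, D) = √(2*t) = √2*√t)
h(q) = -7 + 2*q² (h(q) = (q² + q²) - 7 = 2*q² - 7 = -7 + 2*q²)
U(k) = -7 + 3*k (U(k) = (-7 + 2*(√2*√k)²) - k = (-7 + 2*(2*k)) - k = (-7 + 4*k) - k = -7 + 3*k)
(24*U(-3))*(-43) = (24*(-7 + 3*(-3)))*(-43) = (24*(-7 - 9))*(-43) = (24*(-16))*(-43) = -384*(-43) = 16512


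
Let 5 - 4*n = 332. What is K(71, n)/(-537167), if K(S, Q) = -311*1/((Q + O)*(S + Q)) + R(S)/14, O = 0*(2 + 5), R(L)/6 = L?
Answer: -2960161/52871736309 ≈ -5.5988e-5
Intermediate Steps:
R(L) = 6*L
O = 0 (O = 0*7 = 0)
n = -327/4 (n = 5/4 - ¼*332 = 5/4 - 83 = -327/4 ≈ -81.750)
K(S, Q) = 3*S/7 - 311/(Q*(Q + S)) (K(S, Q) = -311*1/((Q + 0)*(S + Q)) + (6*S)/14 = -311*1/(Q*(Q + S)) + (6*S)*(1/14) = -311/(Q*(Q + S)) + 3*S/7 = 3*S/7 - 311/(Q*(Q + S)))
K(71, n)/(-537167) = ((-2177 + 3*(-327/4)*71² + 3*71*(-327/4)²)/(7*(-327/4)*(-327/4 + 71)))/(-537167) = ((⅐)*(-4/327)*(-2177 + 3*(-327/4)*5041 + 3*71*(106929/16))/(-43/4))*(-1/537167) = ((⅐)*(-4/327)*(-4/43)*(-2177 - 4945221/4 + 22775877/16))*(-1/537167) = ((⅐)*(-4/327)*(-4/43)*(2960161/16))*(-1/537167) = (2960161/98427)*(-1/537167) = -2960161/52871736309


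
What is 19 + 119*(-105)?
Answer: -12476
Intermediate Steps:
19 + 119*(-105) = 19 - 12495 = -12476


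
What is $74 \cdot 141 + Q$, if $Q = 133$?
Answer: $10567$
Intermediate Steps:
$74 \cdot 141 + Q = 74 \cdot 141 + 133 = 10434 + 133 = 10567$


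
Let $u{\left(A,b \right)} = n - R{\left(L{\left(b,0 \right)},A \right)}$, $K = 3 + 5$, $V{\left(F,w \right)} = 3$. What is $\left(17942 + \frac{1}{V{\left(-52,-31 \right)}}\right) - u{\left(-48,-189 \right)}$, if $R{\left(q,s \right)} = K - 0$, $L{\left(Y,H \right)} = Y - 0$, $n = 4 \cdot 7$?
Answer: $\frac{53767}{3} \approx 17922.0$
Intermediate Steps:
$n = 28$
$K = 8$
$L{\left(Y,H \right)} = Y$ ($L{\left(Y,H \right)} = Y + 0 = Y$)
$R{\left(q,s \right)} = 8$ ($R{\left(q,s \right)} = 8 - 0 = 8 + 0 = 8$)
$u{\left(A,b \right)} = 20$ ($u{\left(A,b \right)} = 28 - 8 = 20$)
$\left(17942 + \frac{1}{V{\left(-52,-31 \right)}}\right) - u{\left(-48,-189 \right)} = \left(17942 + \frac{1}{3}\right) - 20 = \frac{53827}{3} - 20 = \frac{53767}{3}$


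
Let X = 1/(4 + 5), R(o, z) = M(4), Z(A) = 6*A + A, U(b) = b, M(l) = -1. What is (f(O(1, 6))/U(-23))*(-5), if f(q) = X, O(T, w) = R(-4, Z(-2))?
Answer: 5/207 ≈ 0.024155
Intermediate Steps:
Z(A) = 7*A
R(o, z) = -1
O(T, w) = -1
X = 1/9 ≈ 0.11111
f(q) = 1/9
(f(O(1, 6))/U(-23))*(-5) = ((1/9)/(-23))*(-5) = ((1/9)*(-1/23))*(-5) = -1/207*(-5) = 5/207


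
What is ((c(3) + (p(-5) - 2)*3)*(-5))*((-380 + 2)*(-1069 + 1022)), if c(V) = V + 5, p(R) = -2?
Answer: 355320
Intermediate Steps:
c(V) = 5 + V
((c(3) + (p(-5) - 2)*3)*(-5))*((-380 + 2)*(-1069 + 1022)) = (((5 + 3) + (-2 - 2)*3)*(-5))*((-380 + 2)*(-1069 + 1022)) = ((8 - 4*3)*(-5))*(-378*(-47)) = ((8 - 12)*(-5))*17766 = -4*(-5)*17766 = 20*17766 = 355320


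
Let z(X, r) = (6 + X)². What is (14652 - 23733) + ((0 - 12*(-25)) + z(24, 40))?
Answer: -7881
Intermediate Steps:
(14652 - 23733) + ((0 - 12*(-25)) + z(24, 40)) = (14652 - 23733) + ((0 - 12*(-25)) + (6 + 24)²) = -9081 + ((0 + 300) + 30²) = -9081 + (300 + 900) = -9081 + 1200 = -7881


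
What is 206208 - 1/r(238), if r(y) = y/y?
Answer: 206207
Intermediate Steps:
r(y) = 1
206208 - 1/r(238) = 206208 - 1/1 = 206208 - 1*1 = 206208 - 1 = 206207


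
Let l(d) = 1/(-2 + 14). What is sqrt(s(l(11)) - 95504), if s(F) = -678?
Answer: I*sqrt(96182) ≈ 310.13*I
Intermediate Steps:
l(d) = 1/12
sqrt(s(l(11)) - 95504) = sqrt(-678 - 95504) = sqrt(-96182) = I*sqrt(96182)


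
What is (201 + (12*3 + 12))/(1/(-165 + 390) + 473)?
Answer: 56025/106426 ≈ 0.52642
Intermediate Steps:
(201 + (12*3 + 12))/(1/(-165 + 390) + 473) = (201 + (36 + 12))/(1/225 + 473) = (201 + 48)/(1/225 + 473) = 249/(106426/225) = 249*(225/106426) = 56025/106426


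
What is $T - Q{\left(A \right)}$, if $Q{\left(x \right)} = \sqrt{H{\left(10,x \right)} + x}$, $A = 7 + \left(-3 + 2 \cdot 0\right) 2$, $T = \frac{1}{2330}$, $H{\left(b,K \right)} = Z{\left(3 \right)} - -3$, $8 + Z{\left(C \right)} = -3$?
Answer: $\frac{1}{2330} - i \sqrt{7} \approx 0.00042918 - 2.6458 i$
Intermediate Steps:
$Z{\left(C \right)} = -11$ ($Z{\left(C \right)} = -8 - 3 = -11$)
$H{\left(b,K \right)} = -8$ ($H{\left(b,K \right)} = -11 - -3 = -11 + 3 = -8$)
$T = \frac{1}{2330} \approx 0.00042918$
$A = 1$ ($A = 7 + \left(-3 + 0\right) 2 = 7 - 6 = 1$)
$Q{\left(x \right)} = \sqrt{-8 + x}$
$T - Q{\left(A \right)} = \frac{1}{2330} - \sqrt{-8 + 1} = \frac{1}{2330} - \sqrt{-7} = \frac{1}{2330} - i \sqrt{7}$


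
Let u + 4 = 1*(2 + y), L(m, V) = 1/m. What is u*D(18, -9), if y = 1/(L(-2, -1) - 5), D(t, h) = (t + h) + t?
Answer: -648/11 ≈ -58.909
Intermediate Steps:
L(m, V) = 1/m
D(t, h) = h + 2*t (D(t, h) = (h + t) + t = h + 2*t)
y = -2/11 (y = 1/(1/(-2) - 5) = 1/(-1/2 - 5) = 1/(-11/2) = -2/11 ≈ -0.18182)
u = -24/11 (u = -4 + 1*(2 - 2/11) = -4 + 1*(20/11) = -4 + 20/11 = -24/11 ≈ -2.1818)
u*D(18, -9) = -24*(-9 + 2*18)/11 = -24*(-9 + 36)/11 = -24/11*27 = -648/11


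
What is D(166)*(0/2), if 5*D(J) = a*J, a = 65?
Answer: 0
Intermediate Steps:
D(J) = 13*J (D(J) = (65*J)/5 = 13*J)
D(166)*(0/2) = (13*166)*(0/2) = 2158*(0*(½)) = 2158*0 = 0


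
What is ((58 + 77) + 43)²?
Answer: 31684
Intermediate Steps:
((58 + 77) + 43)² = (135 + 43)² = 178² = 31684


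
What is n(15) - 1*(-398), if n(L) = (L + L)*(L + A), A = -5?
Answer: 698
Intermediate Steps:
n(L) = 2*L*(-5 + L) (n(L) = (L + L)*(L - 5) = (2*L)*(-5 + L) = 2*L*(-5 + L))
n(15) - 1*(-398) = 2*15*(-5 + 15) - 1*(-398) = 2*15*10 + 398 = 300 + 398 = 698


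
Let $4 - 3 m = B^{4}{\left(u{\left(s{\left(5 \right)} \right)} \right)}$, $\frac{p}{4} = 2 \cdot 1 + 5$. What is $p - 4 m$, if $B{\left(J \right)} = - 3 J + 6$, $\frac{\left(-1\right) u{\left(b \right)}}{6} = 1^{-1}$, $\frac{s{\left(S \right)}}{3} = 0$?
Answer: $\frac{1327172}{3} \approx 4.4239 \cdot 10^{5}$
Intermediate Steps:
$s{\left(S \right)} = 0$ ($s{\left(S \right)} = 3 \cdot 0 = 0$)
$u{\left(b \right)} = -6$ ($u{\left(b \right)} = - \frac{6}{1} = \left(-6\right) 1 = -6$)
$B{\left(J \right)} = 6 - 3 J$
$p = 28$ ($p = 4 \left(2 \cdot 1 + 5\right) = 4 \left(2 + 5\right) = 4 \cdot 7 = 28$)
$m = - \frac{331772}{3}$ ($m = \frac{4}{3} - \frac{\left(6 - -18\right)^{4}}{3} = \frac{4}{3} - \frac{\left(6 + 18\right)^{4}}{3} = \frac{4}{3} - \frac{24^{4}}{3} = \frac{4}{3} - 110592 = - \frac{331772}{3} \approx -1.1059 \cdot 10^{5}$)
$p - 4 m = 28 - - \frac{1327088}{3} = 28 + \frac{1327088}{3} = \frac{1327172}{3}$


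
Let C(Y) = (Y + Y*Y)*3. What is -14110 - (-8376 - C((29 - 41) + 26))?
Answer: -5104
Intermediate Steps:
C(Y) = 3*Y + 3*Y**2 (C(Y) = (Y + Y**2)*3 = 3*Y + 3*Y**2)
-14110 - (-8376 - C((29 - 41) + 26)) = -14110 - (-8376 - 3*((29 - 41) + 26)*(1 + ((29 - 41) + 26))) = -14110 - (-8376 - 3*(-12 + 26)*(1 + (-12 + 26))) = -14110 - (-8376 - 3*14*(1 + 14)) = -14110 - (-8376 - 3*14*15) = -14110 - (-8376 - 1*630) = -14110 - (-8376 - 630) = -14110 - 1*(-9006) = -14110 + 9006 = -5104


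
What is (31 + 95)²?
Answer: 15876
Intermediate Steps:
(31 + 95)² = 126² = 15876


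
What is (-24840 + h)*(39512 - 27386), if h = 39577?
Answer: 178700862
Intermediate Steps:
(-24840 + h)*(39512 - 27386) = (-24840 + 39577)*(39512 - 27386) = 14737*12126 = 178700862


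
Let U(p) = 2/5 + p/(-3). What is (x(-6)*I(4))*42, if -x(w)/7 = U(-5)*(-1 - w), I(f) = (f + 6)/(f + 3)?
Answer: -4340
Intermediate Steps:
I(f) = (6 + f)/(3 + f)
U(p) = ⅖ - p/3 (U(p) = 2*(⅕) + p*(-⅓) = ⅖ - p/3)
x(w) = 217/15 + 217*w/15 (x(w) = -7*(⅖ - ⅓*(-5))*(-1 - w) = -7*(⅖ + 5/3)*(-1 - w) = -217*(-1 - w)/15 = -7*(-31/15 - 31*w/15) = 217/15 + 217*w/15)
(x(-6)*I(4))*42 = ((217/15 + (217/15)*(-6))*((6 + 4)/(3 + 4)))*42 = ((217/15 - 434/5)*(10/7))*42 = -31*10/3*42 = -217/3*10/7*42 = -310/3*42 = -4340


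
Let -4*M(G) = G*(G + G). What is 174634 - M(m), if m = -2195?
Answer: 5167293/2 ≈ 2.5836e+6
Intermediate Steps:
M(G) = -G²/2 (M(G) = -G*(G + G)/4 = -G*2*G/4 = -G²/2)
174634 - M(m) = 174634 - (-1)*(-2195)²/2 = 174634 - (-1)*4818025/2 = 174634 - 1*(-4818025/2) = 174634 + 4818025/2 = 5167293/2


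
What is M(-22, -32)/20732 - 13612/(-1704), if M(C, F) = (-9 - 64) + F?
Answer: 496523/62196 ≈ 7.9832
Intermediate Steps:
M(C, F) = -73 + F
M(-22, -32)/20732 - 13612/(-1704) = (-73 - 32)/20732 - 13612/(-1704) = -105*1/20732 - 13612*(-1/1704) = -105/20732 + 3403/426 = 496523/62196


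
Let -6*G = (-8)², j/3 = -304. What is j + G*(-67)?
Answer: -592/3 ≈ -197.33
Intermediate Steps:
j = -912 (j = 3*(-304) = -912)
G = -32/3 (G = -⅙*(-8)² = -⅙*64 = -32/3 ≈ -10.667)
j + G*(-67) = -912 - 32/3*(-67) = -912 + 2144/3 = -592/3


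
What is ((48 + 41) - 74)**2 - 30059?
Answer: -29834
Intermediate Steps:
((48 + 41) - 74)**2 - 30059 = (89 - 74)**2 - 30059 = 15**2 - 30059 = 225 - 30059 = -29834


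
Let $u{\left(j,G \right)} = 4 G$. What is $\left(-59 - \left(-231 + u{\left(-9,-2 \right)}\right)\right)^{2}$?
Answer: $32400$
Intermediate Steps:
$\left(-59 - \left(-231 + u{\left(-9,-2 \right)}\right)\right)^{2} = \left(-59 + \left(231 - 4 \left(-2\right)\right)\right)^{2} = \left(-59 + \left(231 - -8\right)\right)^{2} = \left(-59 + \left(231 + 8\right)\right)^{2} = \left(-59 + 239\right)^{2} = 180^{2} = 32400$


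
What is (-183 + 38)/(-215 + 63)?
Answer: 145/152 ≈ 0.95395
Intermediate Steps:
(-183 + 38)/(-215 + 63) = -145/(-152) = -145*(-1/152) = 145/152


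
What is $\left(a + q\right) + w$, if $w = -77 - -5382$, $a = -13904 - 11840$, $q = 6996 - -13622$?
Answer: $179$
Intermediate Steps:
$q = 20618$ ($q = 6996 + 13622 = 20618$)
$a = -25744$
$w = 5305$ ($w = -77 + 5382 = 5305$)
$\left(a + q\right) + w = \left(-25744 + 20618\right) + 5305 = -5126 + 5305 = 179$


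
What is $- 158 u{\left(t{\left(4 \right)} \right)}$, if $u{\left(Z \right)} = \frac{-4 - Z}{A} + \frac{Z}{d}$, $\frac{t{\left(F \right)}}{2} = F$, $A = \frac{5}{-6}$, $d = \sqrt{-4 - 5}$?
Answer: $- \frac{11376}{5} + \frac{1264 i}{3} \approx -2275.2 + 421.33 i$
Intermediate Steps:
$d = 3 i$ ($d = \sqrt{-9} = 3 i \approx 3.0 i$)
$A = - \frac{5}{6}$ ($A = 5 \left(- \frac{1}{6}\right) = - \frac{5}{6} \approx -0.83333$)
$t{\left(F \right)} = 2 F$
$u{\left(Z \right)} = \frac{24}{5} + \frac{6 Z}{5} - \frac{i Z}{3}$ ($u{\left(Z \right)} = \frac{-4 - Z}{- \frac{5}{6}} + \frac{Z}{3 i} = \left(-4 - Z\right) \left(- \frac{6}{5}\right) + Z \left(- \frac{i}{3}\right) = \left(\frac{24}{5} + \frac{6 Z}{5}\right) - \frac{i Z}{3} = \frac{24}{5} + \frac{6 Z}{5} - \frac{i Z}{3}$)
$- 158 u{\left(t{\left(4 \right)} \right)} = - 158 \left(\frac{24}{5} + \frac{2 \cdot 4 \left(18 - 5 i\right)}{15}\right) = - 158 \left(\frac{24}{5} + \frac{1}{15} \cdot 8 \left(18 - 5 i\right)\right) = - 158 \left(\frac{24}{5} + \left(\frac{48}{5} - \frac{8 i}{3}\right)\right) = - 158 \left(\frac{72}{5} - \frac{8 i}{3}\right) = - \frac{11376}{5} + \frac{1264 i}{3}$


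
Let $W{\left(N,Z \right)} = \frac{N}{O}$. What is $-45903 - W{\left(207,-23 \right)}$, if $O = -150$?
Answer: $- \frac{2295081}{50} \approx -45902.0$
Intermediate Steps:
$W{\left(N,Z \right)} = - \frac{N}{150}$ ($W{\left(N,Z \right)} = \frac{N}{-150} = N \left(- \frac{1}{150}\right) = - \frac{N}{150}$)
$-45903 - W{\left(207,-23 \right)} = -45903 - \left(- \frac{1}{150}\right) 207 = -45903 - - \frac{69}{50} = -45903 + \frac{69}{50} = - \frac{2295081}{50}$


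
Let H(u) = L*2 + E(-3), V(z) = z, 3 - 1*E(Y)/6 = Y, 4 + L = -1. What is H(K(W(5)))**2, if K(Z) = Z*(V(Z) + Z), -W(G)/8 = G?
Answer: 676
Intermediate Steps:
L = -5 (L = -4 - 1 = -5)
E(Y) = 18 - 6*Y
W(G) = -8*G
K(Z) = 2*Z**2 (K(Z) = Z*(Z + Z) = Z*(2*Z) = 2*Z**2)
H(u) = 26 (H(u) = -5*2 + (18 - 6*(-3)) = -10 + (18 + 18) = -10 + 36 = 26)
H(K(W(5)))**2 = 26**2 = 676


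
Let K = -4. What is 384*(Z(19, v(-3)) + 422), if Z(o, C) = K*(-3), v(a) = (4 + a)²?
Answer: 166656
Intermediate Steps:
Z(o, C) = 12 (Z(o, C) = -4*(-3) = 12)
384*(Z(19, v(-3)) + 422) = 384*(12 + 422) = 384*434 = 166656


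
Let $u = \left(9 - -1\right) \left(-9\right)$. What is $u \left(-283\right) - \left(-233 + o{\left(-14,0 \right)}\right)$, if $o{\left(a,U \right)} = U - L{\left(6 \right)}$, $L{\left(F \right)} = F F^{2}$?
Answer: $25919$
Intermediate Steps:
$L{\left(F \right)} = F^{3}$
$o{\left(a,U \right)} = -216 + U$ ($o{\left(a,U \right)} = U - 6^{3} = U - 216 = -216 + U$)
$u = -90$ ($u = \left(9 + \left(-2 + 3\right)\right) \left(-9\right) = \left(9 + 1\right) \left(-9\right) = 10 \left(-9\right) = -90$)
$u \left(-283\right) - \left(-233 + o{\left(-14,0 \right)}\right) = \left(-90\right) \left(-283\right) + \left(233 - \left(-216 + 0\right)\right) = 25470 + \left(233 - -216\right) = 25470 + \left(233 + 216\right) = 25470 + 449 = 25919$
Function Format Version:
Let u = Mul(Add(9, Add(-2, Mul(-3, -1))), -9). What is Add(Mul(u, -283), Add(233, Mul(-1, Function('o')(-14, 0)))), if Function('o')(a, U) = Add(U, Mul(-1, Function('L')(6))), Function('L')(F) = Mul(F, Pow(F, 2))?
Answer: 25919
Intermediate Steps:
Function('L')(F) = Pow(F, 3)
Function('o')(a, U) = Add(-216, U) (Function('o')(a, U) = Add(U, Mul(-1, Pow(6, 3))) = Add(U, Mul(-1, 216)) = Add(U, -216) = Add(-216, U))
u = -90 (u = Mul(Add(9, Add(-2, 3)), -9) = Mul(Add(9, 1), -9) = Mul(10, -9) = -90)
Add(Mul(u, -283), Add(233, Mul(-1, Function('o')(-14, 0)))) = Add(Mul(-90, -283), Add(233, Mul(-1, Add(-216, 0)))) = Add(25470, Add(233, Mul(-1, -216))) = Add(25470, Add(233, 216)) = Add(25470, 449) = 25919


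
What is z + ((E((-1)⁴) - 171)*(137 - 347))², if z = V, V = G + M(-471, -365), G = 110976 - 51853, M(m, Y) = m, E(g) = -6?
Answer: 1381667552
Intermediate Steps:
G = 59123
V = 58652 (V = 59123 - 471 = 58652)
z = 58652
z + ((E((-1)⁴) - 171)*(137 - 347))² = 58652 + ((-6 - 171)*(137 - 347))² = 58652 + (-177*(-210))² = 58652 + 37170² = 58652 + 1381608900 = 1381667552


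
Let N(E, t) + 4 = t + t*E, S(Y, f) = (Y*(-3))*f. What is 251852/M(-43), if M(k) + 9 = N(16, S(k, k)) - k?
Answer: -251852/94269 ≈ -2.6716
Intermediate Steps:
S(Y, f) = -3*Y*f (S(Y, f) = (-3*Y)*f = -3*Y*f)
N(E, t) = -4 + t + E*t (N(E, t) = -4 + (t + t*E) = -4 + (t + E*t) = -4 + t + E*t)
M(k) = -13 - k - 51*k**2 (M(k) = -9 + ((-4 - 3*k*k + 16*(-3*k*k)) - k) = -9 + ((-4 - 3*k**2 + 16*(-3*k**2)) - k) = -9 + ((-4 - 3*k**2 - 48*k**2) - k) = -9 + ((-4 - 51*k**2) - k) = -9 + (-4 - k - 51*k**2) = -13 - k - 51*k**2)
251852/M(-43) = 251852/(-13 - 1*(-43) - 51*(-43)**2) = 251852/(-13 + 43 - 51*1849) = 251852/(-13 + 43 - 94299) = 251852/(-94269) = 251852*(-1/94269) = -251852/94269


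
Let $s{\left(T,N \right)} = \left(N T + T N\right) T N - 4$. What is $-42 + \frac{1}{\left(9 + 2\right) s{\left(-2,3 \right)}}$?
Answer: $- \frac{31415}{748} \approx -41.999$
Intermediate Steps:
$s{\left(T,N \right)} = -4 + 2 N^{2} T^{2}$ ($s{\left(T,N \right)} = \left(N T + N T\right) T N - 4 = 2 N T T N - 4 = 2 N T^{2} N - 4 = 2 N^{2} T^{2} - 4 = -4 + 2 N^{2} T^{2}$)
$-42 + \frac{1}{\left(9 + 2\right) s{\left(-2,3 \right)}} = -42 + \frac{1}{\left(9 + 2\right) \left(-4 + 2 \cdot 3^{2} \left(-2\right)^{2}\right)} = -42 + \frac{1}{11 \left(-4 + 2 \cdot 9 \cdot 4\right)} = -42 + \frac{1}{11 \left(-4 + 72\right)} = -42 + \frac{1}{11 \cdot 68} = -42 + \frac{1}{11} \cdot \frac{1}{68} = -42 + \frac{1}{748} = - \frac{31415}{748}$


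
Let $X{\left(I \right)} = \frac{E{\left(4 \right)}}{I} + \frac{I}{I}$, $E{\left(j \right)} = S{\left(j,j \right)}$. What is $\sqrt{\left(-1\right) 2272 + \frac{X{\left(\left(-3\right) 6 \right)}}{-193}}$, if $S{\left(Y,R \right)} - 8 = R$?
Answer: $\frac{i \sqrt{761668131}}{579} \approx 47.666 i$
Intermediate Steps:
$S{\left(Y,R \right)} = 8 + R$
$E{\left(j \right)} = 8 + j$
$X{\left(I \right)} = 1 + \frac{12}{I}$ ($X{\left(I \right)} = \frac{8 + 4}{I} + \frac{I}{I} = \frac{12}{I} + 1 = 1 + \frac{12}{I}$)
$\sqrt{\left(-1\right) 2272 + \frac{X{\left(\left(-3\right) 6 \right)}}{-193}} = \sqrt{\left(-1\right) 2272 + \frac{\frac{1}{\left(-3\right) 6} \left(12 - 18\right)}{-193}} = \sqrt{-2272 + \frac{12 - 18}{-18} \left(- \frac{1}{193}\right)} = \sqrt{-2272 + \left(- \frac{1}{18}\right) \left(-6\right) \left(- \frac{1}{193}\right)} = \sqrt{-2272 + \frac{1}{3} \left(- \frac{1}{193}\right)} = \sqrt{-2272 - \frac{1}{579}} = \sqrt{- \frac{1315489}{579}} = \frac{i \sqrt{761668131}}{579}$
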